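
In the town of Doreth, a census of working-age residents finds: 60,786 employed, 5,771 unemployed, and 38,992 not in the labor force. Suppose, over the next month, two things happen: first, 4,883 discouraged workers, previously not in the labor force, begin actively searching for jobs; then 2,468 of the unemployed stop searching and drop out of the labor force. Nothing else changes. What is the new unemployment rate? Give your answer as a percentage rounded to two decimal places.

Initially, labor force = 60,786 + 5,771 = 66,557, so u = 5,771/66,557 = 8.67%.
After the first change, unemployed and labor force both rise by 4,883 → E = 60,786, U = 10,654, labor force = 71,440.
After the second change, unemployed and labor force both fall by 2,468 → E = 60,786, U = 8,186, labor force = 68,972.
New unemployment rate = 8,186 / 68,972 = 11.87%.

New unemployment rate ≈ 11.87%.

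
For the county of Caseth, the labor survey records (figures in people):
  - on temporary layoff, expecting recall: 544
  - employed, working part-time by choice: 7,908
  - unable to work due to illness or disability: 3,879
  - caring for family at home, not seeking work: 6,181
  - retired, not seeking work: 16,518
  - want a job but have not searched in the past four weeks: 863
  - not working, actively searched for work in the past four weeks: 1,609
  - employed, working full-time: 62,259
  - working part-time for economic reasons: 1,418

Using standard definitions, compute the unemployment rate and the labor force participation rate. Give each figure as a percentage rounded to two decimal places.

Unemployment rate ≈ 2.92%; labor force participation rate ≈ 72.88%.

Employed = 7,908 + 62,259 + 1,418 = 71,585 (anyone who worked, including part-time for economic reasons, counts as employed).
Unemployed = 544 + 1,609 = 2,153 (jobless and actively searching, or on temporary layoff).
Labor force = 71,585 + 2,153 = 73,738.
Not in labor force = 3,879 + 6,181 + 16,518 + 863 = 27,441 (those not working and not actively searching are outside the labor force — including those who want a job but have given up searching).
Civilian working-age population = 73,738 + 27,441 = 101,179.
Unemployment rate = 2,153 / 73,738 = 2.92%.
Labor force participation rate = 73,738 / 101,179 = 72.88%.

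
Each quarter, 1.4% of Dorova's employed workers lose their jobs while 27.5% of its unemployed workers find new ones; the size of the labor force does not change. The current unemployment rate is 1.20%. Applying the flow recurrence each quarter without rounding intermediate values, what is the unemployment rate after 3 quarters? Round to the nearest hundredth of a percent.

With a fixed labor force, u_{t+1} = u_t + s·(1−u_t) − f·u_t = u_t·(1−s−f) + s.
Here 1−s−f = 0.711 and s = 0.014.
u_1 = 0.012000 × 0.711 + 0.014 = 0.022532.
u_2 = 0.022532 × 0.711 + 0.014 = 0.030020.
u_3 = 0.030020 × 0.711 + 0.014 = 0.035344.

Unemployment rate after three quarters ≈ 3.53%.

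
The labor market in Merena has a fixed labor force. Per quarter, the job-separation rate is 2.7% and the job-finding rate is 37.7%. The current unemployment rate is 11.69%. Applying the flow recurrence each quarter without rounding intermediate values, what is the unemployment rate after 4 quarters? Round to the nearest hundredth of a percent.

With a fixed labor force, u_{t+1} = u_t + s·(1−u_t) − f·u_t = u_t·(1−s−f) + s.
Here 1−s−f = 0.596 and s = 0.027.
u_1 = 0.116900 × 0.596 + 0.027 = 0.096672.
u_2 = 0.096672 × 0.596 + 0.027 = 0.084617.
u_3 = 0.084617 × 0.596 + 0.027 = 0.077432.
u_4 = 0.077432 × 0.596 + 0.027 = 0.073149.

Unemployment rate after four quarters ≈ 7.31%.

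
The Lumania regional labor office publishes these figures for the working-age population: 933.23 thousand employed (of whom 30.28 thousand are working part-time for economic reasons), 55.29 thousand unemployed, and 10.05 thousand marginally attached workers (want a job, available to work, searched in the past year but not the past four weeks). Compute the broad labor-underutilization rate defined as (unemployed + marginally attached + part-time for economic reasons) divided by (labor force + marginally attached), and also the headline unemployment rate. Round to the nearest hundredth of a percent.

Broad underutilization rate ≈ 9.58%; headline unemployment rate ≈ 5.59%.

Labor force = 933.23 + 55.29 = 988.52 thousand.
Numerator = 55.29 + 10.05 + 30.28 = 95.62 thousand.
Denominator = 988.52 + 10.05 = 998.57 thousand.
Broad rate = 95.62 / 998.57 = 9.58%.
Headline unemployment rate = 55.29 / 988.52 = 5.59%.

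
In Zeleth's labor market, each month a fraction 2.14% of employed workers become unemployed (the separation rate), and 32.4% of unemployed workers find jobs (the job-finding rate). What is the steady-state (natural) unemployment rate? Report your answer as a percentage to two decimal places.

At steady state the flows balance: s·E = f·U, so U/(E+U) = s/(s+f).
u* = 2.14 / (2.14 + 32.4) = 2.14 / 34.54 = 6.20%.

Steady-state unemployment rate ≈ 6.20%.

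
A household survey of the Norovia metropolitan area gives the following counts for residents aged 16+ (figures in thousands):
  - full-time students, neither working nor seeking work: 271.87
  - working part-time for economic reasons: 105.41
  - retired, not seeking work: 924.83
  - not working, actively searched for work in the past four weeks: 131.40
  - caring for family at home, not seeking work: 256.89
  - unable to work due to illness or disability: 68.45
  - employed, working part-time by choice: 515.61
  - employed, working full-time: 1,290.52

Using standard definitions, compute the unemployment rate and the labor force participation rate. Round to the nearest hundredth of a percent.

Unemployment rate ≈ 6.43%; labor force participation rate ≈ 57.31%.

Employed = 105.41 + 515.61 + 1,290.52 = 1,911.54 thousand (anyone who worked, including part-time for economic reasons, counts as employed).
Unemployed = 131.40 thousand.
Labor force = 1,911.54 + 131.40 = 2,042.94 thousand.
Not in labor force = 271.87 + 924.83 + 256.89 + 68.45 = 1,522.04 thousand (those not working and not actively searching are outside the labor force).
Civilian working-age population = 2,042.94 + 1,522.04 = 3,564.98 thousand.
Unemployment rate = 131.40 / 2,042.94 = 6.43%.
Labor force participation rate = 2,042.94 / 3,564.98 = 57.31%.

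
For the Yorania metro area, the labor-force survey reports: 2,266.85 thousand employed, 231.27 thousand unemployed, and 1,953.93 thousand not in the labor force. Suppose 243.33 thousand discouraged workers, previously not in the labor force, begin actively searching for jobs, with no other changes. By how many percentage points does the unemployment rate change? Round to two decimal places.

The unemployment rate changes by +8.05 percentage points.

Initially, labor force = 2,266.85 + 231.27 = 2,498.12 thousand, so u = 231.27/2,498.12 = 9.26%.
After the change, unemployed and labor force both rise by 243.33 → E = 2,266.85, U = 474.60, labor force = 2,741.45 thousand.
New unemployment rate = 474.60 / 2,741.45 = 17.31%.
Change = 17.31% − 9.26% = +8.05 percentage points.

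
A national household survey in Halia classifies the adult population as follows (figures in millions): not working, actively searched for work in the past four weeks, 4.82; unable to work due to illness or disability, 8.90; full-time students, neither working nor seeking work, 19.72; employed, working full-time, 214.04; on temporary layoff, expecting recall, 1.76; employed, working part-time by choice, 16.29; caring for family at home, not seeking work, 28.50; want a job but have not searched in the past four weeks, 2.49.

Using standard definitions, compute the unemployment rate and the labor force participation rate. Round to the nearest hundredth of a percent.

Employed = 214.04 + 16.29 = 230.33 million.
Unemployed = 4.82 + 1.76 = 6.58 million (jobless and actively searching, or on temporary layoff).
Labor force = 230.33 + 6.58 = 236.91 million.
Not in labor force = 8.90 + 19.72 + 28.50 + 2.49 = 59.61 million (those not working and not actively searching are outside the labor force — including those who want a job but have given up searching).
Civilian working-age population = 236.91 + 59.61 = 296.52 million.
Unemployment rate = 6.58 / 236.91 = 2.78%.
Labor force participation rate = 236.91 / 296.52 = 79.90%.

Unemployment rate ≈ 2.78%; labor force participation rate ≈ 79.90%.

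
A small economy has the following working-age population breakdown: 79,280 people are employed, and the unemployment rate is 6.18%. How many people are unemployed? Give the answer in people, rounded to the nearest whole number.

About 5,222 are unemployed.

Let U be the number unemployed. The labor force is E + U, and U/(E+U) = 0.0618.
So U = 0.0618 × 79,280 / (1 − 0.0618) = 4899.50 / 0.9382 ≈ 5,222.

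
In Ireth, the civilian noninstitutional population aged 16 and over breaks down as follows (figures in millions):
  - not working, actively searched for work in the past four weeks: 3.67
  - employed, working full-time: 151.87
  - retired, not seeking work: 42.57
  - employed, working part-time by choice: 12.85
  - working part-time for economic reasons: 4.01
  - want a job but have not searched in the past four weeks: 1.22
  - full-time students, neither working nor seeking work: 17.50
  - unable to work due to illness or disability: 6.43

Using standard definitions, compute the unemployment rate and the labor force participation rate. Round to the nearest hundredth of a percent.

Employed = 151.87 + 12.85 + 4.01 = 168.73 million (anyone who worked, including part-time for economic reasons, counts as employed).
Unemployed = 3.67 million.
Labor force = 168.73 + 3.67 = 172.40 million.
Not in labor force = 42.57 + 1.22 + 17.50 + 6.43 = 67.72 million (those not working and not actively searching are outside the labor force — including those who want a job but have given up searching).
Civilian working-age population = 172.40 + 67.72 = 240.12 million.
Unemployment rate = 3.67 / 172.40 = 2.13%.
Labor force participation rate = 172.40 / 240.12 = 71.80%.

Unemployment rate ≈ 2.13%; labor force participation rate ≈ 71.80%.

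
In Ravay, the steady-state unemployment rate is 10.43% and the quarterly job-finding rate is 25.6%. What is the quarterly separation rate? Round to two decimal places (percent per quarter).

From u* = s/(s+f): s = u·f/(1−u).
s = 0.1043 × 25.6 / (1 − 0.1043) = 2.6701 / 0.8957 ≈ 2.98% per quarter.

Separation rate ≈ 2.98% per quarter.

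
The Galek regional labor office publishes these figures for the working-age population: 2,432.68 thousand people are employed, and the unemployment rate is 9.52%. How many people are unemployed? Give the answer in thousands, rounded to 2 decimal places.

About 255.96 thousand are unemployed.

Let U be the number unemployed. The labor force is E + U, and U/(E+U) = 0.0952.
So U = 0.0952 × 2,432.68 / (1 − 0.0952) = 231.5911 / 0.9048 ≈ 255.96 thousand.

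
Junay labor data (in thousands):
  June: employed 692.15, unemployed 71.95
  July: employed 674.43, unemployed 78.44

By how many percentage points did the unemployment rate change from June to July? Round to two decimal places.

June: labor force = 692.15 + 71.95 = 764.10; u = 71.95/764.10 = 9.42%.
July: labor force = 674.43 + 78.44 = 752.87; u = 78.44/752.87 = 10.42%.
Change = 10.42% − 9.42% = +1.00 pp.

The unemployment rate changed by +1.00 percentage points.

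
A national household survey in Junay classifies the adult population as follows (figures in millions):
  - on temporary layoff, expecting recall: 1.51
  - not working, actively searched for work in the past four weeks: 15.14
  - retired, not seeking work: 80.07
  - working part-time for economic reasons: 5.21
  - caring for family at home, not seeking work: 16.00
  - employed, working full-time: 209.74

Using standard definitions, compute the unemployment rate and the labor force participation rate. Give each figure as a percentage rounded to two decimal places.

Employed = 5.21 + 209.74 = 214.95 million (anyone who worked, including part-time for economic reasons, counts as employed).
Unemployed = 1.51 + 15.14 = 16.65 million (jobless and actively searching, or on temporary layoff).
Labor force = 214.95 + 16.65 = 231.60 million.
Not in labor force = 80.07 + 16.00 = 96.07 million (those not working and not actively searching are outside the labor force).
Civilian working-age population = 231.60 + 96.07 = 327.67 million.
Unemployment rate = 16.65 / 231.60 = 7.19%.
Labor force participation rate = 231.60 / 327.67 = 70.68%.

Unemployment rate ≈ 7.19%; labor force participation rate ≈ 70.68%.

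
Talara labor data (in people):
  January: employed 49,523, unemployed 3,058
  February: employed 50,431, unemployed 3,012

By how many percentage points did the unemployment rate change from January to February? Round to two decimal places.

January: labor force = 49,523 + 3,058 = 52,581; u = 3,058/52,581 = 5.82%.
February: labor force = 50,431 + 3,012 = 53,443; u = 3,012/53,443 = 5.64%.
Change = 5.64% − 5.82% = −0.18 pp.

The unemployment rate changed by −0.18 percentage points.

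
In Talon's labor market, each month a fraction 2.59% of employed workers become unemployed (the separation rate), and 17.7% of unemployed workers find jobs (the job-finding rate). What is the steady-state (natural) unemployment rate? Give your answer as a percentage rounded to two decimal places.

Steady-state unemployment rate ≈ 12.76%.

At steady state the flows balance: s·E = f·U, so U/(E+U) = s/(s+f).
u* = 2.59 / (2.59 + 17.7) = 2.59 / 20.29 = 12.76%.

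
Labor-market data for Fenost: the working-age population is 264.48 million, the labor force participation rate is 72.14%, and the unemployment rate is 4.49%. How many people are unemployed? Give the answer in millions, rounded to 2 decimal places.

Labor force = 0.7214 × 264.48 = 190.80 million.
Unemployed = 0.0449 × 190.80 ≈ 8.57 million.

About 8.57 million are unemployed.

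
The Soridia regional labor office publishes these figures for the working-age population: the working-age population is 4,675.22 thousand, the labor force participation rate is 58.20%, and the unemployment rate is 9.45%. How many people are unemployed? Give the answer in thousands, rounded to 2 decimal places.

About 257.13 thousand are unemployed.

Labor force = 0.5820 × 4,675.22 = 2,720.98 thousand.
Unemployed = 0.0945 × 2,720.98 ≈ 257.13 thousand.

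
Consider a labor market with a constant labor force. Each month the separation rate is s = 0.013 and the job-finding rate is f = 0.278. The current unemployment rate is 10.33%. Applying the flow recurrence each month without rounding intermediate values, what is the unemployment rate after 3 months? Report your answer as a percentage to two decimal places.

With a fixed labor force, u_{t+1} = u_t + s·(1−u_t) − f·u_t = u_t·(1−s−f) + s.
Here 1−s−f = 0.709 and s = 0.013.
u_1 = 0.103300 × 0.709 + 0.013 = 0.086240.
u_2 = 0.086240 × 0.709 + 0.013 = 0.074144.
u_3 = 0.074144 × 0.709 + 0.013 = 0.065568.

Unemployment rate after three months ≈ 6.56%.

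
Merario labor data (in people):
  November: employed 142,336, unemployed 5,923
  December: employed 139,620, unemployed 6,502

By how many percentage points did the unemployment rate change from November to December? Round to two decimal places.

November: labor force = 142,336 + 5,923 = 148,259; u = 5,923/148,259 = 4.00%.
December: labor force = 139,620 + 6,502 = 146,122; u = 6,502/146,122 = 4.45%.
Change = 4.45% − 4.00% = +0.45 pp.

The unemployment rate changed by +0.45 percentage points.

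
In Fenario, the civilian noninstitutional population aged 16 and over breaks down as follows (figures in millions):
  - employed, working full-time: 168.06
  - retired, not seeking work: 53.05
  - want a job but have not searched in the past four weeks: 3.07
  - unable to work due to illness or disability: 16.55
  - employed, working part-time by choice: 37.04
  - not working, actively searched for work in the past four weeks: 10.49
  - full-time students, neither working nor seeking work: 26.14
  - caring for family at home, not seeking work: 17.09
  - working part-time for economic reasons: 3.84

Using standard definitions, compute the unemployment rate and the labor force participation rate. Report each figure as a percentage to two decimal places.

Employed = 168.06 + 37.04 + 3.84 = 208.94 million (anyone who worked, including part-time for economic reasons, counts as employed).
Unemployed = 10.49 million.
Labor force = 208.94 + 10.49 = 219.43 million.
Not in labor force = 53.05 + 3.07 + 16.55 + 26.14 + 17.09 = 115.90 million (those not working and not actively searching are outside the labor force — including those who want a job but have given up searching).
Civilian working-age population = 219.43 + 115.90 = 335.33 million.
Unemployment rate = 10.49 / 219.43 = 4.78%.
Labor force participation rate = 219.43 / 335.33 = 65.44%.

Unemployment rate ≈ 4.78%; labor force participation rate ≈ 65.44%.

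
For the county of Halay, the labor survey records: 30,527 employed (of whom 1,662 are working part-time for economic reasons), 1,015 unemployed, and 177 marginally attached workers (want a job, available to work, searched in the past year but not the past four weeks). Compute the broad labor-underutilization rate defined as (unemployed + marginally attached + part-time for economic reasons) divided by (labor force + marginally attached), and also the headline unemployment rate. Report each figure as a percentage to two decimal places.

Labor force = 30,527 + 1,015 = 31,542.
Numerator = 1,015 + 177 + 1,662 = 2,854.
Denominator = 31,542 + 177 = 31,719.
Broad rate = 2,854 / 31,719 = 9.00%.
Headline unemployment rate = 1,015 / 31,542 = 3.22%.

Broad underutilization rate ≈ 9.00%; headline unemployment rate ≈ 3.22%.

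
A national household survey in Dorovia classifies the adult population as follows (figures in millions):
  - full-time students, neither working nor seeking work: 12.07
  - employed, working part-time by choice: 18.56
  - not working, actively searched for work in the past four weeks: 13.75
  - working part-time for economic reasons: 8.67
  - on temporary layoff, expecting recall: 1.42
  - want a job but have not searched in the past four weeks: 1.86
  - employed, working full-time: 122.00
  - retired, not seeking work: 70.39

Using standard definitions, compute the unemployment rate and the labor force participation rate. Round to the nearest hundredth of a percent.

Unemployment rate ≈ 9.23%; labor force participation rate ≈ 66.10%.

Employed = 18.56 + 8.67 + 122.00 = 149.23 million (anyone who worked, including part-time for economic reasons, counts as employed).
Unemployed = 13.75 + 1.42 = 15.17 million (jobless and actively searching, or on temporary layoff).
Labor force = 149.23 + 15.17 = 164.40 million.
Not in labor force = 12.07 + 1.86 + 70.39 = 84.32 million (those not working and not actively searching are outside the labor force — including those who want a job but have given up searching).
Civilian working-age population = 164.40 + 84.32 = 248.72 million.
Unemployment rate = 15.17 / 164.40 = 9.23%.
Labor force participation rate = 164.40 / 248.72 = 66.10%.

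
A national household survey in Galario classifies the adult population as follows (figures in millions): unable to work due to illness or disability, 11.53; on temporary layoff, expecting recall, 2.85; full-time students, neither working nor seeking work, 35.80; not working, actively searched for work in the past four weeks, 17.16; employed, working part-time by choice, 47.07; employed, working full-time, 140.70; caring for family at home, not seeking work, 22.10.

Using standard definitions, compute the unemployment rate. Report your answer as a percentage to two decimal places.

Employed = 47.07 + 140.70 = 187.77 million.
Unemployed = 2.85 + 17.16 = 20.01 million (jobless and actively searching, or on temporary layoff).
Labor force = 187.77 + 20.01 = 207.78 million.
Unemployment rate = 20.01 / 207.78 = 9.63%.

Unemployment rate ≈ 9.63%.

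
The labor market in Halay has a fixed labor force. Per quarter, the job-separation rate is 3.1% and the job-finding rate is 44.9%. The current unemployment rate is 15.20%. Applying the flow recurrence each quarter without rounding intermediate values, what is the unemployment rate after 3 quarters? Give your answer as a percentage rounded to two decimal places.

Unemployment rate after three quarters ≈ 7.69%.

With a fixed labor force, u_{t+1} = u_t + s·(1−u_t) − f·u_t = u_t·(1−s−f) + s.
Here 1−s−f = 0.520 and s = 0.031.
u_1 = 0.152000 × 0.520 + 0.031 = 0.110040.
u_2 = 0.110040 × 0.520 + 0.031 = 0.088221.
u_3 = 0.088221 × 0.520 + 0.031 = 0.076875.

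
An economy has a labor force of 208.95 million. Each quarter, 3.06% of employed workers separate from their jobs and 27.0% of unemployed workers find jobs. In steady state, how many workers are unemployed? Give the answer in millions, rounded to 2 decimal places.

About 21.27 million are unemployed in steady state.

Steady-state unemployment rate u* = s/(s+f) = 3.06/(3.06+27.0) = 0.101796.
Unemployed = u* × labor force = 0.101796 × 208.95 ≈ 21.27 million.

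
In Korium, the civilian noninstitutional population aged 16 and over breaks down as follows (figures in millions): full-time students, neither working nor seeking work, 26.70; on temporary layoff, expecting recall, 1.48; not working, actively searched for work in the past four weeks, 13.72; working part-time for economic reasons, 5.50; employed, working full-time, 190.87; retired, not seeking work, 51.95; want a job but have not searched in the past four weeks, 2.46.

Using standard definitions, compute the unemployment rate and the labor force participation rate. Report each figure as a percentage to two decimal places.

Unemployment rate ≈ 7.18%; labor force participation rate ≈ 72.29%.

Employed = 5.50 + 190.87 = 196.37 million (anyone who worked, including part-time for economic reasons, counts as employed).
Unemployed = 1.48 + 13.72 = 15.20 million (jobless and actively searching, or on temporary layoff).
Labor force = 196.37 + 15.20 = 211.57 million.
Not in labor force = 26.70 + 51.95 + 2.46 = 81.11 million (those not working and not actively searching are outside the labor force — including those who want a job but have given up searching).
Civilian working-age population = 211.57 + 81.11 = 292.68 million.
Unemployment rate = 15.20 / 211.57 = 7.18%.
Labor force participation rate = 211.57 / 292.68 = 72.29%.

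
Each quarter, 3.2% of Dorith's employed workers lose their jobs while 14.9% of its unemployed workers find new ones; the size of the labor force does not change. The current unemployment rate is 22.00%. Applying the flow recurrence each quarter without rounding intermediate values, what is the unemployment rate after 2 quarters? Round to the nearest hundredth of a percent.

With a fixed labor force, u_{t+1} = u_t + s·(1−u_t) − f·u_t = u_t·(1−s−f) + s.
Here 1−s−f = 0.819 and s = 0.032.
u_1 = 0.220000 × 0.819 + 0.032 = 0.212180.
u_2 = 0.212180 × 0.819 + 0.032 = 0.205775.

Unemployment rate after two quarters ≈ 20.58%.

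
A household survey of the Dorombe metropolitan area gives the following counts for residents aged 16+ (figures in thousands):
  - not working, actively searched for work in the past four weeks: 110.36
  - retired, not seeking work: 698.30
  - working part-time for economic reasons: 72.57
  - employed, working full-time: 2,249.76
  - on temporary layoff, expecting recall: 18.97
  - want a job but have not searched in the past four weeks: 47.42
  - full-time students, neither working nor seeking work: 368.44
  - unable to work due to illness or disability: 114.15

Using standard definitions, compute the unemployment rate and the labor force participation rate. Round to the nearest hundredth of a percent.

Unemployment rate ≈ 5.28%; labor force participation rate ≈ 66.62%.

Employed = 72.57 + 2,249.76 = 2,322.33 thousand (anyone who worked, including part-time for economic reasons, counts as employed).
Unemployed = 110.36 + 18.97 = 129.33 thousand (jobless and actively searching, or on temporary layoff).
Labor force = 2,322.33 + 129.33 = 2,451.66 thousand.
Not in labor force = 698.30 + 47.42 + 368.44 + 114.15 = 1,228.31 thousand (those not working and not actively searching are outside the labor force — including those who want a job but have given up searching).
Civilian working-age population = 2,451.66 + 1,228.31 = 3,679.97 thousand.
Unemployment rate = 129.33 / 2,451.66 = 5.28%.
Labor force participation rate = 2,451.66 / 3,679.97 = 66.62%.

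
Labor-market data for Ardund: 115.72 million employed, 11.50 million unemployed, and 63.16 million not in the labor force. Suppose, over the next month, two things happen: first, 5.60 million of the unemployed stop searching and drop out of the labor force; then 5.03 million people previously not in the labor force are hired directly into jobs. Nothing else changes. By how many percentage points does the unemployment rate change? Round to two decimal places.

Initially, labor force = 115.72 + 11.50 = 127.22 million, so u = 11.50/127.22 = 9.04%.
After the first change, unemployed and labor force both fall by 5.60 → E = 115.72, U = 5.90, labor force = 121.62 million.
After the second change, employed and labor force both rise by 5.03; unemployed unchanged → E = 120.75, U = 5.90, labor force = 126.65 million.
New unemployment rate = 5.90 / 126.65 = 4.66%.
Change = 4.66% − 9.04% = −4.38 percentage points.

The unemployment rate changes by −4.38 percentage points.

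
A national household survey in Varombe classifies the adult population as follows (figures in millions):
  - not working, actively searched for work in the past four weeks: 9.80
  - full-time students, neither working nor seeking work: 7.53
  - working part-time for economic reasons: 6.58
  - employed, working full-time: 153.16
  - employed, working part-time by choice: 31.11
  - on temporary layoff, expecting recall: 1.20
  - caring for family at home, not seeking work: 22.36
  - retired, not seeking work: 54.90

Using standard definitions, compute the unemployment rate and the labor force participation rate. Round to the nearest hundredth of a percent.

Unemployment rate ≈ 5.45%; labor force participation rate ≈ 70.42%.

Employed = 6.58 + 153.16 + 31.11 = 190.85 million (anyone who worked, including part-time for economic reasons, counts as employed).
Unemployed = 9.80 + 1.20 = 11.00 million (jobless and actively searching, or on temporary layoff).
Labor force = 190.85 + 11.00 = 201.85 million.
Not in labor force = 7.53 + 22.36 + 54.90 = 84.79 million (those not working and not actively searching are outside the labor force).
Civilian working-age population = 201.85 + 84.79 = 286.64 million.
Unemployment rate = 11.00 / 201.85 = 5.45%.
Labor force participation rate = 201.85 / 286.64 = 70.42%.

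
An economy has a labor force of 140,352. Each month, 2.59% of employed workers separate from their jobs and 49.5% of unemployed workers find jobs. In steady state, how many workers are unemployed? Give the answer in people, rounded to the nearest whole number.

About 6,979 are unemployed in steady state.

Steady-state unemployment rate u* = s/(s+f) = 2.59/(2.59+49.5) = 0.049722.
Unemployed = u* × labor force = 0.049722 × 140,352 ≈ 6,979.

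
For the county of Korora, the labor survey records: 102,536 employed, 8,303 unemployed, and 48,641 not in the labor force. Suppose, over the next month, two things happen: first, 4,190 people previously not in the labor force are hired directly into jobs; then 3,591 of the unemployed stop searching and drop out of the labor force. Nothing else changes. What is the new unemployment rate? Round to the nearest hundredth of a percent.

New unemployment rate ≈ 4.23%.

Initially, labor force = 102,536 + 8,303 = 110,839, so u = 8,303/110,839 = 7.49%.
After the first change, employed and labor force both rise by 4,190; unemployed unchanged → E = 106,726, U = 8,303, labor force = 115,029.
After the second change, unemployed and labor force both fall by 3,591 → E = 106,726, U = 4,712, labor force = 111,438.
New unemployment rate = 4,712 / 111,438 = 4.23%.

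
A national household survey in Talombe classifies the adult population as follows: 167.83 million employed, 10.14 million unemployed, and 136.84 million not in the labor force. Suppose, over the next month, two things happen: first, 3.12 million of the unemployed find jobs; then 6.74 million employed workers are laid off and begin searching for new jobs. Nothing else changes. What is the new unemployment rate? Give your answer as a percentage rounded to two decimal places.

New unemployment rate ≈ 7.73%.

Initially, labor force = 167.83 + 10.14 = 177.97 million, so u = 10.14/177.97 = 5.70%.
After the first change, unemployed falls and employed rises by 3.12; labor force unchanged → E = 170.95, U = 7.02, labor force = 177.97 million.
After the second change, employed falls and unemployed rises by 6.74; labor force unchanged → E = 164.21, U = 13.76, labor force = 177.97 million.
New unemployment rate = 13.76 / 177.97 = 7.73%.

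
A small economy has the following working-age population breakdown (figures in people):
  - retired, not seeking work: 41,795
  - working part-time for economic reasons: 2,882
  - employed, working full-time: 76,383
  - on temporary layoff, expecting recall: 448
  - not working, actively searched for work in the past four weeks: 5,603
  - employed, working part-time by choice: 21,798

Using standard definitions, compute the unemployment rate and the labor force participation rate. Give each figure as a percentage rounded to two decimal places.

Employed = 2,882 + 76,383 + 21,798 = 101,063 (anyone who worked, including part-time for economic reasons, counts as employed).
Unemployed = 448 + 5,603 = 6,051 (jobless and actively searching, or on temporary layoff).
Labor force = 101,063 + 6,051 = 107,114.
Not in labor force = 41,795 (those not working and not actively searching are outside the labor force).
Civilian working-age population = 107,114 + 41,795 = 148,909.
Unemployment rate = 6,051 / 107,114 = 5.65%.
Labor force participation rate = 107,114 / 148,909 = 71.93%.

Unemployment rate ≈ 5.65%; labor force participation rate ≈ 71.93%.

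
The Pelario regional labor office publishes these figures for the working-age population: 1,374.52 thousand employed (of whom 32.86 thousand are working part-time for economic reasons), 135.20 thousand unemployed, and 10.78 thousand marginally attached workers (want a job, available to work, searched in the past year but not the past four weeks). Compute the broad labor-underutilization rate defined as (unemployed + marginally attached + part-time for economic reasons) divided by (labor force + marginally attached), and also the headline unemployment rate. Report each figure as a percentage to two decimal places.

Labor force = 1,374.52 + 135.20 = 1,509.72 thousand.
Numerator = 135.20 + 10.78 + 32.86 = 178.84 thousand.
Denominator = 1,509.72 + 10.78 = 1,520.50 thousand.
Broad rate = 178.84 / 1,520.50 = 11.76%.
Headline unemployment rate = 135.20 / 1,509.72 = 8.96%.

Broad underutilization rate ≈ 11.76%; headline unemployment rate ≈ 8.96%.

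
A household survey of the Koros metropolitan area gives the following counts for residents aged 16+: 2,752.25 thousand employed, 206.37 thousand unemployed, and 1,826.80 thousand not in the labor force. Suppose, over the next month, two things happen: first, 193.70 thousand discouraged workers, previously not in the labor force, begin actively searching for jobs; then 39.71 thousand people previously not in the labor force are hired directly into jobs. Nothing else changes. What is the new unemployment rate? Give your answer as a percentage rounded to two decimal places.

Initially, labor force = 2,752.25 + 206.37 = 2,958.62 thousand, so u = 206.37/2,958.62 = 6.98%.
After the first change, unemployed and labor force both rise by 193.70 → E = 2,752.25, U = 400.07, labor force = 3,152.32 thousand.
After the second change, employed and labor force both rise by 39.71; unemployed unchanged → E = 2,791.96, U = 400.07, labor force = 3,192.03 thousand.
New unemployment rate = 400.07 / 3,192.03 = 12.53%.

New unemployment rate ≈ 12.53%.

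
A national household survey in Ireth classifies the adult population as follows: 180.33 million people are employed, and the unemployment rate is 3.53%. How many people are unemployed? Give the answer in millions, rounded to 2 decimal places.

About 6.60 million are unemployed.

Let U be the number unemployed. The labor force is E + U, and U/(E+U) = 0.0353.
So U = 0.0353 × 180.33 / (1 − 0.0353) = 6.3656 / 0.9647 ≈ 6.60 million.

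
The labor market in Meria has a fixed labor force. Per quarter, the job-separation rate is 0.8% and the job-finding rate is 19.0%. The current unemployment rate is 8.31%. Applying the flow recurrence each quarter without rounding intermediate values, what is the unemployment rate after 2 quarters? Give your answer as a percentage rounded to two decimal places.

Unemployment rate after two quarters ≈ 6.79%.

With a fixed labor force, u_{t+1} = u_t + s·(1−u_t) − f·u_t = u_t·(1−s−f) + s.
Here 1−s−f = 0.802 and s = 0.008.
u_1 = 0.083100 × 0.802 + 0.008 = 0.074646.
u_2 = 0.074646 × 0.802 + 0.008 = 0.067866.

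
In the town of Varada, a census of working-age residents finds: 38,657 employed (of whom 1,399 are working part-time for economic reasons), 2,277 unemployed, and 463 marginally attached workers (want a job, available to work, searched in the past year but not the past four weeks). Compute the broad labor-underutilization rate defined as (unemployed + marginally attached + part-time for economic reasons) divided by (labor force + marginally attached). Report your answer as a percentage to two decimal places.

Labor force = 38,657 + 2,277 = 40,934.
Numerator = 2,277 + 463 + 1,399 = 4,139.
Denominator = 40,934 + 463 = 41,397.
Broad rate = 4,139 / 41,397 = 10.00%.

Broad underutilization rate ≈ 10.00%.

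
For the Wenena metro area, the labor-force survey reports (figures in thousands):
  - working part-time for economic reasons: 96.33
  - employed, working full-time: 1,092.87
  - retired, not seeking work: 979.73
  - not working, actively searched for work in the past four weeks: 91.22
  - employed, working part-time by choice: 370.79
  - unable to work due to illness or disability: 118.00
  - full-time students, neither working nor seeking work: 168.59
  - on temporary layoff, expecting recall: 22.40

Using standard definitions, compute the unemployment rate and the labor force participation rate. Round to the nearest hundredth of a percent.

Unemployment rate ≈ 6.79%; labor force participation rate ≈ 56.93%.

Employed = 96.33 + 1,092.87 + 370.79 = 1,559.99 thousand (anyone who worked, including part-time for economic reasons, counts as employed).
Unemployed = 91.22 + 22.40 = 113.62 thousand (jobless and actively searching, or on temporary layoff).
Labor force = 1,559.99 + 113.62 = 1,673.61 thousand.
Not in labor force = 979.73 + 118.00 + 168.59 = 1,266.32 thousand (those not working and not actively searching are outside the labor force).
Civilian working-age population = 1,673.61 + 1,266.32 = 2,939.93 thousand.
Unemployment rate = 113.62 / 1,673.61 = 6.79%.
Labor force participation rate = 1,673.61 / 2,939.93 = 56.93%.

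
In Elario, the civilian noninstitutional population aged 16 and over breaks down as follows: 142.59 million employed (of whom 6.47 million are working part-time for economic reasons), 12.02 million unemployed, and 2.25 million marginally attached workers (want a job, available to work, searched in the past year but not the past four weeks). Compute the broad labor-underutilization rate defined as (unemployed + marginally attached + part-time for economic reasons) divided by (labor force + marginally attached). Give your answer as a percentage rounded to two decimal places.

Labor force = 142.59 + 12.02 = 154.61 million.
Numerator = 12.02 + 2.25 + 6.47 = 20.74 million.
Denominator = 154.61 + 2.25 = 156.86 million.
Broad rate = 20.74 / 156.86 = 13.22%.

Broad underutilization rate ≈ 13.22%.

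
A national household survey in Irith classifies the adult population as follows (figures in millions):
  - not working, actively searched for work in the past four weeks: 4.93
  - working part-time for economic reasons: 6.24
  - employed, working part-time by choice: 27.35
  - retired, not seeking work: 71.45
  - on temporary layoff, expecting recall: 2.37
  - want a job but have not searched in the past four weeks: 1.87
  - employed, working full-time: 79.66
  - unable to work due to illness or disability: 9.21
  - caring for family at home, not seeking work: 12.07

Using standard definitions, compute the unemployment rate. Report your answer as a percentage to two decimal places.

Unemployment rate ≈ 6.06%.

Employed = 6.24 + 27.35 + 79.66 = 113.25 million (anyone who worked, including part-time for economic reasons, counts as employed).
Unemployed = 4.93 + 2.37 = 7.30 million (jobless and actively searching, or on temporary layoff).
Labor force = 113.25 + 7.30 = 120.55 million.
Unemployment rate = 7.30 / 120.55 = 6.06%.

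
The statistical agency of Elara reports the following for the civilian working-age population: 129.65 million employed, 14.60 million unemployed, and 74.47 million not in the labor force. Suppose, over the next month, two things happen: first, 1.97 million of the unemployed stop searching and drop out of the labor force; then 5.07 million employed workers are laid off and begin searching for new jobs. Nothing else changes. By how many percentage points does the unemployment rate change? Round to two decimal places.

The unemployment rate changes by +2.32 percentage points.

Initially, labor force = 129.65 + 14.60 = 144.25 million, so u = 14.60/144.25 = 10.12%.
After the first change, unemployed and labor force both fall by 1.97 → E = 129.65, U = 12.63, labor force = 142.28 million.
After the second change, employed falls and unemployed rises by 5.07; labor force unchanged → E = 124.58, U = 17.70, labor force = 142.28 million.
New unemployment rate = 17.70 / 142.28 = 12.44%.
Change = 12.44% − 10.12% = +2.32 percentage points.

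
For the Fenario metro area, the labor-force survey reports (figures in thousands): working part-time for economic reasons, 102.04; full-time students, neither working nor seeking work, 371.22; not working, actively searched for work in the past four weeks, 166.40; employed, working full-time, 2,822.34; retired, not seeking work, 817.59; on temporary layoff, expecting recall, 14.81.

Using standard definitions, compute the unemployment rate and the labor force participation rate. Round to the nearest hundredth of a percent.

Employed = 102.04 + 2,822.34 = 2,924.38 thousand (anyone who worked, including part-time for economic reasons, counts as employed).
Unemployed = 166.40 + 14.81 = 181.21 thousand (jobless and actively searching, or on temporary layoff).
Labor force = 2,924.38 + 181.21 = 3,105.59 thousand.
Not in labor force = 371.22 + 817.59 = 1,188.81 thousand (those not working and not actively searching are outside the labor force).
Civilian working-age population = 3,105.59 + 1,188.81 = 4,294.40 thousand.
Unemployment rate = 181.21 / 3,105.59 = 5.83%.
Labor force participation rate = 3,105.59 / 4,294.40 = 72.32%.

Unemployment rate ≈ 5.83%; labor force participation rate ≈ 72.32%.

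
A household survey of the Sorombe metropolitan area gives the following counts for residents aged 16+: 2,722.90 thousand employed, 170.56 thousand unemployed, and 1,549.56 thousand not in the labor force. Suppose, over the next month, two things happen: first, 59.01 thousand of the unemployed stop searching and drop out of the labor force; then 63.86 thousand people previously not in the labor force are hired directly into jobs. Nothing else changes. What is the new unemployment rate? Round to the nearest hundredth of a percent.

Initially, labor force = 2,722.90 + 170.56 = 2,893.46 thousand, so u = 170.56/2,893.46 = 5.89%.
After the first change, unemployed and labor force both fall by 59.01 → E = 2,722.90, U = 111.55, labor force = 2,834.45 thousand.
After the second change, employed and labor force both rise by 63.86; unemployed unchanged → E = 2,786.76, U = 111.55, labor force = 2,898.31 thousand.
New unemployment rate = 111.55 / 2,898.31 = 3.85%.

New unemployment rate ≈ 3.85%.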